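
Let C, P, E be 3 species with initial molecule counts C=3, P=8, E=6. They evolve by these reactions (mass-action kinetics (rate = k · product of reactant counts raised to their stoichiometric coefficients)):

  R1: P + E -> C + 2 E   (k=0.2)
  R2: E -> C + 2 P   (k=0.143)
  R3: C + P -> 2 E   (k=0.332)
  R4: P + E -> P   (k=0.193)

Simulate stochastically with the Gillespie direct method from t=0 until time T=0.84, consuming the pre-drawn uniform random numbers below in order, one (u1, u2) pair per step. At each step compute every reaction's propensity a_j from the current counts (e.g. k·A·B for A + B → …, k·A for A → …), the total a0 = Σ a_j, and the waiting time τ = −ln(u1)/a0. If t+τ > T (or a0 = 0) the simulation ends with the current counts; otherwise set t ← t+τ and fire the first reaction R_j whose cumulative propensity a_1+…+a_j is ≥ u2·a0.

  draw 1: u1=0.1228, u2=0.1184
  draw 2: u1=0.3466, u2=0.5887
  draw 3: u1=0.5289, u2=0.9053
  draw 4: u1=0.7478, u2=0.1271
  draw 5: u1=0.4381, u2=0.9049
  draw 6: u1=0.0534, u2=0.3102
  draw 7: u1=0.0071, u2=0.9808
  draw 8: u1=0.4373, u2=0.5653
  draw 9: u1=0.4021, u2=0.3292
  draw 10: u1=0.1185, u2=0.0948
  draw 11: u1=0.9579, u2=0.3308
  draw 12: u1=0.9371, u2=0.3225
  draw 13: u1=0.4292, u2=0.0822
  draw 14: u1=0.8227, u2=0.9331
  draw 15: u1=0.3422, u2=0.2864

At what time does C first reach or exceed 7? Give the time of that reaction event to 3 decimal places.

t=0.000: C=3 P=8 E=6
Draw 1: a1=9.600, a2=0.858, a3=7.968, a4=9.264, a0=27.690; τ=−ln(0.1228)/27.690=0.076 → t=0.076; u2·a0=0.1184·27.690=3.278 ≤ a1=9.600 → R1 fires; C=4 P=7 E=7
Draw 2: a1=9.800, a2=1.001, a3=9.296, a4=9.457, a0=29.554; τ=−ln(0.3466)/29.554=0.036 → t=0.112; u2·a0=0.5887·29.554=17.398; a1+a2=10.801 < 17.398 ≤ a1+…+a3=20.097 → R3 fires; C=3 P=6 E=9
Draw 3: a1=10.800, a2=1.287, a3=5.976, a4=10.422, a0=28.485; τ=−ln(0.5289)/28.485=0.022 → t=0.134; u2·a0=0.9053·28.485=25.787; a1+…+a3=18.063 < 25.787 ≤ a1+…+a4=28.485 → R4 fires; C=3 P=6 E=8
Draw 4: a1=9.600, a2=1.144, a3=5.976, a4=9.264, a0=25.984; τ=−ln(0.7478)/25.984=0.011 → t=0.145; u2·a0=0.1271·25.984=3.303 ≤ a1=9.600 → R1 fires; C=4 P=5 E=9
Draw 5: a1=9.000, a2=1.287, a3=6.640, a4=8.685, a0=25.612; τ=−ln(0.4381)/25.612=0.032 → t=0.177; u2·a0=0.9049·25.612=23.176; a1+…+a3=16.927 < 23.176 ≤ a1+…+a4=25.612 → R4 fires; C=4 P=5 E=8
Draw 6: a1=8.000, a2=1.144, a3=6.640, a4=7.720, a0=23.504; τ=−ln(0.0534)/23.504=0.125 → t=0.302; u2·a0=0.3102·23.504=7.291 ≤ a1=8.000 → R1 fires; C=5 P=4 E=9
Draw 7: a1=7.200, a2=1.287, a3=6.640, a4=6.948, a0=22.075; τ=−ln(0.0071)/22.075=0.224 → t=0.526; u2·a0=0.9808·22.075=21.651; a1+…+a3=15.127 < 21.651 ≤ a1+…+a4=22.075 → R4 fires; C=5 P=4 E=8
Draw 8: a1=6.400, a2=1.144, a3=6.640, a4=6.176, a0=20.360; τ=−ln(0.4373)/20.360=0.041 → t=0.567; u2·a0=0.5653·20.360=11.510; a1+a2=7.544 < 11.510 ≤ a1+…+a3=14.184 → R3 fires; C=4 P=3 E=10
Draw 9: a1=6.000, a2=1.430, a3=3.984, a4=5.790, a0=17.204; τ=−ln(0.4021)/17.204=0.053 → t=0.620; u2·a0=0.3292·17.204=5.664 ≤ a1=6.000 → R1 fires; C=5 P=2 E=11
Draw 10: a1=4.400, a2=1.573, a3=3.320, a4=4.246, a0=13.539; τ=−ln(0.1185)/13.539=0.158 → t=0.777; u2·a0=0.0948·13.539=1.283 ≤ a1=4.400 → R1 fires; C=6 P=1 E=12
Draw 11: a1=2.400, a2=1.716, a3=1.992, a4=2.316, a0=8.424; τ=−ln(0.9579)/8.424=0.005 → t=0.782; u2·a0=0.3308·8.424=2.787; a1=2.400 < 2.787 ≤ a1+a2=4.116 → R2 fires; C=7 P=3 E=11
Draw 12: a1=6.600, a2=1.573, a3=6.972, a4=6.369, a0=21.514; τ=−ln(0.9371)/21.514=0.003 → t=0.785; u2·a0=0.3225·21.514=6.938; a1=6.600 < 6.938 ≤ a1+a2=8.173 → R2 fires; C=8 P=5 E=10
Draw 13: a1=10.000, a2=1.430, a3=13.280, a4=9.650, a0=34.360; τ=−ln(0.4292)/34.360=0.025 → t=0.810; u2·a0=0.0822·34.360=2.824 ≤ a1=10.000 → R1 fires; C=9 P=4 E=11
Draw 14: a1=8.800, a2=1.573, a3=11.952, a4=8.492, a0=30.817; τ=−ln(0.8227)/30.817=0.006 → t=0.816; u2·a0=0.9331·30.817=28.755; a1+…+a3=22.325 < 28.755 ≤ a1+…+a4=30.817 → R4 fires; C=9 P=4 E=10
Draw 15: a1=8.000, a2=1.430, a3=11.952, a4=7.720, a0=29.102; τ=−ln(0.3422)/29.102=0.037 → t=0.853 > T=0.84: stop.
C first becomes ≥ 7 when it reaches 7 at the event at t=0.782.

Threshold first reached at t = 0.782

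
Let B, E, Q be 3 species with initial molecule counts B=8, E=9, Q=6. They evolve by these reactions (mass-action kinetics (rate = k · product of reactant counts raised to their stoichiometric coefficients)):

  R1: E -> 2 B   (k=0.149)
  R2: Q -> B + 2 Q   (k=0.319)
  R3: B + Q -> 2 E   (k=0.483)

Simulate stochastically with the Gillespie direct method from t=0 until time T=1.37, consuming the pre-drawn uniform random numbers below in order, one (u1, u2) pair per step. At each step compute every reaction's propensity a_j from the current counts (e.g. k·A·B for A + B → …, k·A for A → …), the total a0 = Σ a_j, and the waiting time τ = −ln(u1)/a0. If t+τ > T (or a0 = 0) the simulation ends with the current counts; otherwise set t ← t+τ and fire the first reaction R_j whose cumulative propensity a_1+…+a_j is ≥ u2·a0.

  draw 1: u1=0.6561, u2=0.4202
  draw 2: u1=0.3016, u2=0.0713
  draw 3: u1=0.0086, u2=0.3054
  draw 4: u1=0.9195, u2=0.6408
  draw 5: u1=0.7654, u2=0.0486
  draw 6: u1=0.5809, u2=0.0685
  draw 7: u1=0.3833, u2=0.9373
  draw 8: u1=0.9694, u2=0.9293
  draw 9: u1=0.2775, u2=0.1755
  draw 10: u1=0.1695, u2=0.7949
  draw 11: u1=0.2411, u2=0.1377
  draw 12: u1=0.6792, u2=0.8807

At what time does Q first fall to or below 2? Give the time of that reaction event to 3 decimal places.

t=0.000: B=8 E=9 Q=6
Draw 1: a1=1.341, a2=1.914, a3=23.184, a0=26.439; τ=−ln(0.6561)/26.439=0.016 → t=0.016; u2·a0=0.4202·26.439=11.110; a1+a2=3.255 < 11.110 ≤ a1+…+a3=26.439 → R3 fires; B=7 E=11 Q=5
Draw 2: a1=1.639, a2=1.595, a3=16.905, a0=20.139; τ=−ln(0.3016)/20.139=0.060 → t=0.075; u2·a0=0.0713·20.139=1.436 ≤ a1=1.639 → R1 fires; B=9 E=10 Q=5
Draw 3: a1=1.490, a2=1.595, a3=21.735, a0=24.820; τ=−ln(0.0086)/24.820=0.192 → t=0.267; u2·a0=0.3054·24.820=7.580; a1+a2=3.085 < 7.580 ≤ a1+…+a3=24.820 → R3 fires; B=8 E=12 Q=4
Draw 4: a1=1.788, a2=1.276, a3=15.456, a0=18.520; τ=−ln(0.9195)/18.520=0.005 → t=0.272; u2·a0=0.6408·18.520=11.868; a1+a2=3.064 < 11.868 ≤ a1+…+a3=18.520 → R3 fires; B=7 E=14 Q=3
Draw 5: a1=2.086, a2=0.957, a3=10.143, a0=13.186; τ=−ln(0.7654)/13.186=0.020 → t=0.292; u2·a0=0.0486·13.186=0.641 ≤ a1=2.086 → R1 fires; B=9 E=13 Q=3
Draw 6: a1=1.937, a2=0.957, a3=13.041, a0=15.935; τ=−ln(0.5809)/15.935=0.034 → t=0.326; u2·a0=0.0685·15.935=1.092 ≤ a1=1.937 → R1 fires; B=11 E=12 Q=3
Draw 7: a1=1.788, a2=0.957, a3=15.939, a0=18.684; τ=−ln(0.3833)/18.684=0.051 → t=0.377; u2·a0=0.9373·18.684=17.513; a1+a2=2.745 < 17.513 ≤ a1+…+a3=18.684 → R3 fires; B=10 E=14 Q=2
Draw 8: a1=2.086, a2=0.638, a3=9.660, a0=12.384; τ=−ln(0.9694)/12.384=0.003 → t=0.380; u2·a0=0.9293·12.384=11.508; a1+a2=2.724 < 11.508 ≤ a1+…+a3=12.384 → R3 fires; B=9 E=16 Q=1
Draw 9: a1=2.384, a2=0.319, a3=4.347, a0=7.050; τ=−ln(0.2775)/7.050=0.182 → t=0.562; u2·a0=0.1755·7.050=1.237 ≤ a1=2.384 → R1 fires; B=11 E=15 Q=1
Draw 10: a1=2.235, a2=0.319, a3=5.313, a0=7.867; τ=−ln(0.1695)/7.867=0.226 → t=0.787; u2·a0=0.7949·7.867=6.253; a1+a2=2.554 < 6.253 ≤ a1+…+a3=7.867 → R3 fires; B=10 E=17 Q=0
Draw 11: a1=2.533, a2=0.000, a3=0.000, a0=2.533; τ=−ln(0.2411)/2.533=0.562 → t=1.349; u2·a0=0.1377·2.533=0.349 ≤ a1=2.533 → R1 fires; B=12 E=16 Q=0
Draw 12: a1=2.384, a2=0.000, a3=0.000, a0=2.384; τ=−ln(0.6792)/2.384=0.162 → t=1.511 > T=1.37: stop.
Q first becomes ≤ 2 when it reaches 2 at the event at t=0.377.

Threshold first reached at t = 0.377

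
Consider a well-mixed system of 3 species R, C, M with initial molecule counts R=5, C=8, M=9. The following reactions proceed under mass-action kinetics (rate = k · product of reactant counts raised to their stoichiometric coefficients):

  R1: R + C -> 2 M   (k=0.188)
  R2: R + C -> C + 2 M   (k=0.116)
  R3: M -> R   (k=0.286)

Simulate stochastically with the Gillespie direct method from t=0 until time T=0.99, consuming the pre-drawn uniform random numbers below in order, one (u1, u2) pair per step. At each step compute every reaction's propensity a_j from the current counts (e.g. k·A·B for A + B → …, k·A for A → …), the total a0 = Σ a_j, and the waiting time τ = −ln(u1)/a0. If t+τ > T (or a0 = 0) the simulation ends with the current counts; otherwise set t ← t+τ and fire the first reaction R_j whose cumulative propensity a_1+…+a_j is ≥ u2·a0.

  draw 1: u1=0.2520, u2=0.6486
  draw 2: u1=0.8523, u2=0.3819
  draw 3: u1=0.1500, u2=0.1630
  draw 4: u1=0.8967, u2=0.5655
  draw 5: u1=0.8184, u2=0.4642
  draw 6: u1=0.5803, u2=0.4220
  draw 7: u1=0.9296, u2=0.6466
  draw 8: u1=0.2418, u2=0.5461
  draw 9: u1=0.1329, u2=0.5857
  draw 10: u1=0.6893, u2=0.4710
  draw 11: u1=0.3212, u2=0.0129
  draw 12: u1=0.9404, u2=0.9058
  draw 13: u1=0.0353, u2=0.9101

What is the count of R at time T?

t=0.000: R=5 C=8 M=9
Draw 1: a1=7.520, a2=4.640, a3=2.574, a0=14.734; τ=−ln(0.2520)/14.734=0.094 → t=0.094; u2·a0=0.6486·14.734=9.556; a1=7.520 < 9.556 ≤ a1+a2=12.160 → R2 fires; R=4 C=8 M=11
Draw 2: a1=6.016, a2=3.712, a3=3.146, a0=12.874; τ=−ln(0.8523)/12.874=0.012 → t=0.106; u2·a0=0.3819·12.874=4.917 ≤ a1=6.016 → R1 fires; R=3 C=7 M=13
Draw 3: a1=3.948, a2=2.436, a3=3.718, a0=10.102; τ=−ln(0.1500)/10.102=0.188 → t=0.294; u2·a0=0.1630·10.102=1.647 ≤ a1=3.948 → R1 fires; R=2 C=6 M=15
Draw 4: a1=2.256, a2=1.392, a3=4.290, a0=7.938; τ=−ln(0.8967)/7.938=0.014 → t=0.307; u2·a0=0.5655·7.938=4.489; a1+a2=3.648 < 4.489 ≤ a1+…+a3=7.938 → R3 fires; R=3 C=6 M=14
Draw 5: a1=3.384, a2=2.088, a3=4.004, a0=9.476; τ=−ln(0.8184)/9.476=0.021 → t=0.329; u2·a0=0.4642·9.476=4.399; a1=3.384 < 4.399 ≤ a1+a2=5.472 → R2 fires; R=2 C=6 M=16
Draw 6: a1=2.256, a2=1.392, a3=4.576, a0=8.224; τ=−ln(0.5803)/8.224=0.066 → t=0.395; u2·a0=0.4220·8.224=3.471; a1=2.256 < 3.471 ≤ a1+a2=3.648 → R2 fires; R=1 C=6 M=18
Draw 7: a1=1.128, a2=0.696, a3=5.148, a0=6.972; τ=−ln(0.9296)/6.972=0.010 → t=0.405; u2·a0=0.6466·6.972=4.508; a1+a2=1.824 < 4.508 ≤ a1+…+a3=6.972 → R3 fires; R=2 C=6 M=17
Draw 8: a1=2.256, a2=1.392, a3=4.862, a0=8.510; τ=−ln(0.2418)/8.510=0.167 → t=0.572; u2·a0=0.5461·8.510=4.647; a1+a2=3.648 < 4.647 ≤ a1+…+a3=8.510 → R3 fires; R=3 C=6 M=16
Draw 9: a1=3.384, a2=2.088, a3=4.576, a0=10.048; τ=−ln(0.1329)/10.048=0.201 → t=0.773; u2·a0=0.5857·10.048=5.885; a1+a2=5.472 < 5.885 ≤ a1+…+a3=10.048 → R3 fires; R=4 C=6 M=15
Draw 10: a1=4.512, a2=2.784, a3=4.290, a0=11.586; τ=−ln(0.6893)/11.586=0.032 → t=0.805; u2·a0=0.4710·11.586=5.457; a1=4.512 < 5.457 ≤ a1+a2=7.296 → R2 fires; R=3 C=6 M=17
Draw 11: a1=3.384, a2=2.088, a3=4.862, a0=10.334; τ=−ln(0.3212)/10.334=0.110 → t=0.915; u2·a0=0.0129·10.334=0.133 ≤ a1=3.384 → R1 fires; R=2 C=5 M=19
Draw 12: a1=1.880, a2=1.160, a3=5.434, a0=8.474; τ=−ln(0.9404)/8.474=0.007 → t=0.922; u2·a0=0.9058·8.474=7.676; a1+a2=3.040 < 7.676 ≤ a1+…+a3=8.474 → R3 fires; R=3 C=5 M=18
Draw 13: a1=2.820, a2=1.740, a3=5.148, a0=9.708; τ=−ln(0.0353)/9.708=0.344 → t=1.267 > T=0.99: stop.
Read off R at T=0.99: 3

R at T = 3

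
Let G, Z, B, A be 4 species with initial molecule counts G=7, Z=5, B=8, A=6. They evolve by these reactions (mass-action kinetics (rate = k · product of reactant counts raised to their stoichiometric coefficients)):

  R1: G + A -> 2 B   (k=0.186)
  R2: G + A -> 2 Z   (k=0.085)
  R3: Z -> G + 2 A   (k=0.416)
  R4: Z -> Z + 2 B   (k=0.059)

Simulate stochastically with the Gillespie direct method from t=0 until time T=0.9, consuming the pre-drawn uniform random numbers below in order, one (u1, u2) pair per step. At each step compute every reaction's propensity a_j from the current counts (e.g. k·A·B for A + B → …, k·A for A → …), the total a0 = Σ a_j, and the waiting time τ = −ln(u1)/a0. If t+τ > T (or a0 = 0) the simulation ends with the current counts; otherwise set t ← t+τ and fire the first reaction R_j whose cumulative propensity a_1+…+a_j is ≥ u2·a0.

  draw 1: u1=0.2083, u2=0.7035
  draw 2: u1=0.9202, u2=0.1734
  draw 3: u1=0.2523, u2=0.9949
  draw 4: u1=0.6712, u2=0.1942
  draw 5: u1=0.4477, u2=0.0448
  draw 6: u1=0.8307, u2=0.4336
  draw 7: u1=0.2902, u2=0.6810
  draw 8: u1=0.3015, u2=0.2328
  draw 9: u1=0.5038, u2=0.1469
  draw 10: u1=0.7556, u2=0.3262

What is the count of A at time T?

A at T = 4

t=0.000: G=7 Z=5 B=8 A=6
Draw 1: a1=7.812, a2=3.570, a3=2.080, a4=0.295, a0=13.757; τ=−ln(0.2083)/13.757=0.114 → t=0.114; u2·a0=0.7035·13.757=9.678; a1=7.812 < 9.678 ≤ a1+a2=11.382 → R2 fires; G=6 Z=7 B=8 A=5
Draw 2: a1=5.580, a2=2.550, a3=2.912, a4=0.413, a0=11.455; τ=−ln(0.9202)/11.455=0.007 → t=0.121; u2·a0=0.1734·11.455=1.986 ≤ a1=5.580 → R1 fires; G=5 Z=7 B=10 A=4
Draw 3: a1=3.720, a2=1.700, a3=2.912, a4=0.413, a0=8.745; τ=−ln(0.2523)/8.745=0.157 → t=0.279; u2·a0=0.9949·8.745=8.700; a1+…+a3=8.332 < 8.700 ≤ a1+…+a4=8.745 → R4 fires; G=5 Z=7 B=12 A=4
Draw 4: a1=3.720, a2=1.700, a3=2.912, a4=0.413, a0=8.745; τ=−ln(0.6712)/8.745=0.046 → t=0.324; u2·a0=0.1942·8.745=1.698 ≤ a1=3.720 → R1 fires; G=4 Z=7 B=14 A=3
Draw 5: a1=2.232, a2=1.020, a3=2.912, a4=0.413, a0=6.577; τ=−ln(0.4477)/6.577=0.122 → t=0.447; u2·a0=0.0448·6.577=0.295 ≤ a1=2.232 → R1 fires; G=3 Z=7 B=16 A=2
Draw 6: a1=1.116, a2=0.510, a3=2.912, a4=0.413, a0=4.951; τ=−ln(0.8307)/4.951=0.037 → t=0.484; u2·a0=0.4336·4.951=2.147; a1+a2=1.626 < 2.147 ≤ a1+…+a3=4.538 → R3 fires; G=4 Z=6 B=16 A=4
Draw 7: a1=2.976, a2=1.360, a3=2.496, a4=0.354, a0=7.186; τ=−ln(0.2902)/7.186=0.172 → t=0.656; u2·a0=0.6810·7.186=4.894; a1+a2=4.336 < 4.894 ≤ a1+…+a3=6.832 → R3 fires; G=5 Z=5 B=16 A=6
Draw 8: a1=5.580, a2=2.550, a3=2.080, a4=0.295, a0=10.505; τ=−ln(0.3015)/10.505=0.114 → t=0.770; u2·a0=0.2328·10.505=2.446 ≤ a1=5.580 → R1 fires; G=4 Z=5 B=18 A=5
Draw 9: a1=3.720, a2=1.700, a3=2.080, a4=0.295, a0=7.795; τ=−ln(0.5038)/7.795=0.088 → t=0.858; u2·a0=0.1469·7.795=1.145 ≤ a1=3.720 → R1 fires; G=3 Z=5 B=20 A=4
Draw 10: a1=2.232, a2=1.020, a3=2.080, a4=0.295, a0=5.627; τ=−ln(0.7556)/5.627=0.050 → t=0.908 > T=0.9: stop.
Read off A at T=0.9: 4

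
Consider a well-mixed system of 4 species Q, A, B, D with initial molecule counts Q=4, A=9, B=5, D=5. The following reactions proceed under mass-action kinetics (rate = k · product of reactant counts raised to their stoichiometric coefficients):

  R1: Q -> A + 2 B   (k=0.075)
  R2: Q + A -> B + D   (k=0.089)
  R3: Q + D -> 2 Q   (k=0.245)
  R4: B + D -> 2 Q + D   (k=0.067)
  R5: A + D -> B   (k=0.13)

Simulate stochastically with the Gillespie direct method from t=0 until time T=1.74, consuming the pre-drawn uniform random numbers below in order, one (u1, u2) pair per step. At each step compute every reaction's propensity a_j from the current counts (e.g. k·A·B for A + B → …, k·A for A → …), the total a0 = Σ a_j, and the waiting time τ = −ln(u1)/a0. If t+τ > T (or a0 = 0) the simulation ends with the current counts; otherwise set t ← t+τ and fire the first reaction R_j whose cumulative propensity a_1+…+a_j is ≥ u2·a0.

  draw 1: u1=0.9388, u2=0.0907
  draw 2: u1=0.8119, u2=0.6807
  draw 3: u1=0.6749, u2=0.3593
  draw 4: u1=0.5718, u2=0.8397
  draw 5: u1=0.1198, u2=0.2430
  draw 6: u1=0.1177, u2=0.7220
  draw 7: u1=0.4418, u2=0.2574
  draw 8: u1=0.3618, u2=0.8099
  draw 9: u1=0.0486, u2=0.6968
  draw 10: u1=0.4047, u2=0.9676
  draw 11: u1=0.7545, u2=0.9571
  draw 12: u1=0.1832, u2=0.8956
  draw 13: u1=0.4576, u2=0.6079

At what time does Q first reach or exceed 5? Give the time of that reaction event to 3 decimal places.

t=0.000: Q=4 A=9 B=5 D=5
Draw 1: a1=0.300, a2=3.204, a3=4.900, a4=1.675, a5=5.850, a0=15.929; τ=−ln(0.9388)/15.929=0.004 → t=0.004; u2·a0=0.0907·15.929=1.445; a1=0.300 < 1.445 ≤ a1+a2=3.504 → R2 fires; Q=3 A=8 B=6 D=6
Draw 2: a1=0.225, a2=2.136, a3=4.410, a4=2.412, a5=6.240, a0=15.423; τ=−ln(0.8119)/15.423=0.014 → t=0.017; u2·a0=0.6807·15.423=10.498; a1+…+a4=9.183 < 10.498 ≤ a1+…+a5=15.423 → R5 fires; Q=3 A=7 B=7 D=5
Draw 3: a1=0.225, a2=1.869, a3=3.675, a4=2.345, a5=4.550, a0=12.664; τ=−ln(0.6749)/12.664=0.031 → t=0.049; u2·a0=0.3593·12.664=4.550; a1+a2=2.094 < 4.550 ≤ a1+…+a3=5.769 → R3 fires; Q=4 A=7 B=7 D=4
Draw 4: a1=0.300, a2=2.492, a3=3.920, a4=1.876, a5=3.640, a0=12.228; τ=−ln(0.5718)/12.228=0.046 → t=0.094; u2·a0=0.8397·12.228=10.268; a1+…+a4=8.588 < 10.268 ≤ a1+…+a5=12.228 → R5 fires; Q=4 A=6 B=8 D=3
Draw 5: a1=0.300, a2=2.136, a3=2.940, a4=1.608, a5=2.340, a0=9.324; τ=−ln(0.1198)/9.324=0.228 → t=0.322; u2·a0=0.2430·9.324=2.266; a1=0.300 < 2.266 ≤ a1+a2=2.436 → R2 fires; Q=3 A=5 B=9 D=4
Draw 6: a1=0.225, a2=1.335, a3=2.940, a4=2.412, a5=2.600, a0=9.512; τ=−ln(0.1177)/9.512=0.225 → t=0.547; u2·a0=0.7220·9.512=6.868; a1+…+a3=4.500 < 6.868 ≤ a1+…+a4=6.912 → R4 fires; Q=5 A=5 B=8 D=4
Draw 7: a1=0.375, a2=2.225, a3=4.900, a4=2.144, a5=2.600, a0=12.244; τ=−ln(0.4418)/12.244=0.067 → t=0.613; u2·a0=0.2574·12.244=3.152; a1+a2=2.600 < 3.152 ≤ a1+…+a3=7.500 → R3 fires; Q=6 A=5 B=8 D=3
Draw 8: a1=0.450, a2=2.670, a3=4.410, a4=1.608, a5=1.950, a0=11.088; τ=−ln(0.3618)/11.088=0.092 → t=0.705; u2·a0=0.8099·11.088=8.980; a1+…+a3=7.530 < 8.980 ≤ a1+…+a4=9.138 → R4 fires; Q=8 A=5 B=7 D=3
Draw 9: a1=0.600, a2=3.560, a3=5.880, a4=1.407, a5=1.950, a0=13.397; τ=−ln(0.0486)/13.397=0.226 → t=0.931; u2·a0=0.6968·13.397=9.335; a1+a2=4.160 < 9.335 ≤ a1+…+a3=10.040 → R3 fires; Q=9 A=5 B=7 D=2
Draw 10: a1=0.675, a2=4.005, a3=4.410, a4=0.938, a5=1.300, a0=11.328; τ=−ln(0.4047)/11.328=0.080 → t=1.011; u2·a0=0.9676·11.328=10.961; a1+…+a4=10.028 < 10.961 ≤ a1+…+a5=11.328 → R5 fires; Q=9 A=4 B=8 D=1
Draw 11: a1=0.675, a2=3.204, a3=2.205, a4=0.536, a5=0.520, a0=7.140; τ=−ln(0.7545)/7.140=0.039 → t=1.050; u2·a0=0.9571·7.140=6.834; a1+…+a4=6.620 < 6.834 ≤ a1+…+a5=7.140 → R5 fires; Q=9 A=3 B=9 D=0
Draw 12: a1=0.675, a2=2.403, a3=0.000, a4=0.000, a5=0.000, a0=3.078; τ=−ln(0.1832)/3.078=0.551 → t=1.602; u2·a0=0.8956·3.078=2.757; a1=0.675 < 2.757 ≤ a1+a2=3.078 → R2 fires; Q=8 A=2 B=10 D=1
Draw 13: a1=0.600, a2=1.424, a3=1.960, a4=0.670, a5=0.260, a0=4.914; τ=−ln(0.4576)/4.914=0.159 → t=1.761 > T=1.74: stop.
Q first becomes ≥ 5 when it reaches 5 at the event at t=0.547.

Threshold first reached at t = 0.547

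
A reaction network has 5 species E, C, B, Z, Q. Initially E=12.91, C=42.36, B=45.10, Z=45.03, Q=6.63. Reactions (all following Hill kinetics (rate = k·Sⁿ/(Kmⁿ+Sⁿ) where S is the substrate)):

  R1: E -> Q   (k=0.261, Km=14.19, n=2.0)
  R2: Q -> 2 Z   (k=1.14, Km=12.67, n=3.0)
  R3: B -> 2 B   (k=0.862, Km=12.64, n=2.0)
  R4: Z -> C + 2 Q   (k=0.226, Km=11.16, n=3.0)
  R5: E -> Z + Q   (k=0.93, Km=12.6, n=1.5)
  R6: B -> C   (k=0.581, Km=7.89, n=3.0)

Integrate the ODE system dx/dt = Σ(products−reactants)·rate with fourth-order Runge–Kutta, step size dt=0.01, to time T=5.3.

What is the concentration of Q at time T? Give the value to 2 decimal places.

RK4 with dt=0.01: 530 steps to T=5.3. Trajectory (selected grid times):
t=0.00: E=12.91 C=42.36 B=45.10 Z=45.03 Q=6.63
t=0.59: E=12.56 C=42.83 B=45.23 Z=45.36 Q=7.14
t=1.18: E=12.23 C=43.30 B=45.36 Z=45.72 Q=7.63
t=1.77: E=11.90 C=43.78 B=45.49 Z=46.12 Q=8.10
t=2.36: E=11.57 C=44.25 B=45.62 Z=46.54 Q=8.53
t=2.94: E=11.27 C=44.71 B=45.75 Z=46.99 Q=8.94
t=3.53: E=10.96 C=45.19 B=45.88 Z=47.47 Q=9.33
t=4.12: E=10.66 C=45.66 B=46.02 Z=47.98 Q=9.69
t=4.71: E=10.37 C=46.13 B=46.15 Z=48.52 Q=10.03
t=5.30: E=10.08 C=46.61 B=46.28 Z=49.08 Q=10.35
Read off Q at T=5.3: 10.35

Q at T = 10.35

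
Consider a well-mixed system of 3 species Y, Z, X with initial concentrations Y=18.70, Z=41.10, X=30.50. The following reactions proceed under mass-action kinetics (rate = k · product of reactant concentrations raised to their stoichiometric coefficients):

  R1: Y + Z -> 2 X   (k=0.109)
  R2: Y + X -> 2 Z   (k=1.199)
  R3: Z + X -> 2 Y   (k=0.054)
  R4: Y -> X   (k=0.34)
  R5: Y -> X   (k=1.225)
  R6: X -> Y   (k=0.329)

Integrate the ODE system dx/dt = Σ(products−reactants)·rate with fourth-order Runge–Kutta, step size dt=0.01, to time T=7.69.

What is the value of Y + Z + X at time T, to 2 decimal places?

Check how each reaction changes W = Y + Z + X (weight of products minus weight of reactants):
R1: Y + Z -> 2 X: (1·2) − (1·1 + 1·1) = 2 − 2 = 0
R2: Y + X -> 2 Z: (1·2) − (1·1 + 1·1) = 2 − 2 = 0
R3: Z + X -> 2 Y: (1·2) − (1·1 + 1·1) = 2 − 2 = 0
R4: Y -> X: (1·1) − (1·1) = 1 − 1 = 0
R5: Y -> X: (1·1) − (1·1) = 1 − 1 = 0
R6: X -> Y: (1·1) − (1·1) = 1 − 1 = 0
Every reaction leaves W unchanged, so W is conserved and no simulation is needed: W(T) = W(0) = 18.70 + 41.10 + 30.50 = 90.30

Value at T = 90.30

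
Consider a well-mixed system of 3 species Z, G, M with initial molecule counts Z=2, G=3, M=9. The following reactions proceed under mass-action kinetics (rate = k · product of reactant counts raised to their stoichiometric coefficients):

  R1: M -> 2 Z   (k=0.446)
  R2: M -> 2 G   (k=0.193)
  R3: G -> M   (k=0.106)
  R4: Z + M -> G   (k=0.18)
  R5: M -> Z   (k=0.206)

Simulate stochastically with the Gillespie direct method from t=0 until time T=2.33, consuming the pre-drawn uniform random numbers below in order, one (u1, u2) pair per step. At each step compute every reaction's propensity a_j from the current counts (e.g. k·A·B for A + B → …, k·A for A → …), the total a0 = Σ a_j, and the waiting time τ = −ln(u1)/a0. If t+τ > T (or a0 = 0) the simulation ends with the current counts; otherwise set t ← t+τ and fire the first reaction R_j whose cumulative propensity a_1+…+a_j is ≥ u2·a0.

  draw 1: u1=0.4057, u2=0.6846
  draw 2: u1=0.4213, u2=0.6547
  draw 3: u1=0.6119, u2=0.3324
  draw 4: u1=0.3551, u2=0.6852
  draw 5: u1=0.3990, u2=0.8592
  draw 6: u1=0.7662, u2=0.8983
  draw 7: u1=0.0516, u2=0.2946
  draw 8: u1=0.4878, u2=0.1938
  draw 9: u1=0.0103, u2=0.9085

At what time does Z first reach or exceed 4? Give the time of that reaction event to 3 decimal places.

t=0.000: Z=2 G=3 M=9
Draw 1: a1=4.014, a2=1.737, a3=0.318, a4=3.240, a5=1.854, a0=11.163; τ=−ln(0.4057)/11.163=0.081 → t=0.081; u2·a0=0.6846·11.163=7.642; a1+…+a3=6.069 < 7.642 ≤ a1+…+a4=9.309 → R4 fires; Z=1 G=4 M=8
Draw 2: a1=3.568, a2=1.544, a3=0.424, a4=1.440, a5=1.648, a0=8.624; τ=−ln(0.4213)/8.624=0.100 → t=0.181; u2·a0=0.6547·8.624=5.646; a1+…+a3=5.536 < 5.646 ≤ a1+…+a4=6.976 → R4 fires; Z=0 G=5 M=7
Draw 3: a1=3.122, a2=1.351, a3=0.530, a4=0.000, a5=1.442, a0=6.445; τ=−ln(0.6119)/6.445=0.076 → t=0.257; u2·a0=0.3324·6.445=2.142 ≤ a1=3.122 → R1 fires; Z=2 G=5 M=6
Draw 4: a1=2.676, a2=1.158, a3=0.530, a4=2.160, a5=1.236, a0=7.760; τ=−ln(0.3551)/7.760=0.133 → t=0.391; u2·a0=0.6852·7.760=5.317; a1+…+a3=4.364 < 5.317 ≤ a1+…+a4=6.524 → R4 fires; Z=1 G=6 M=5
Draw 5: a1=2.230, a2=0.965, a3=0.636, a4=0.900, a5=1.030, a0=5.761; τ=−ln(0.3990)/5.761=0.159 → t=0.550; u2·a0=0.8592·5.761=4.950; a1+…+a4=4.731 < 4.950 ≤ a1+…+a5=5.761 → R5 fires; Z=2 G=6 M=4
Draw 6: a1=1.784, a2=0.772, a3=0.636, a4=1.440, a5=0.824, a0=5.456; τ=−ln(0.7662)/5.456=0.049 → t=0.599; u2·a0=0.8983·5.456=4.901; a1+…+a4=4.632 < 4.901 ≤ a1+…+a5=5.456 → R5 fires; Z=3 G=6 M=3
Draw 7: a1=1.338, a2=0.579, a3=0.636, a4=1.620, a5=0.618, a0=4.791; τ=−ln(0.0516)/4.791=0.619 → t=1.218; u2·a0=0.2946·4.791=1.411; a1=1.338 < 1.411 ≤ a1+a2=1.917 → R2 fires; Z=3 G=8 M=2
Draw 8: a1=0.892, a2=0.386, a3=0.848, a4=1.080, a5=0.412, a0=3.618; τ=−ln(0.4878)/3.618=0.198 → t=1.416; u2·a0=0.1938·3.618=0.701 ≤ a1=0.892 → R1 fires; Z=5 G=8 M=1
Draw 9: a1=0.446, a2=0.193, a3=0.848, a4=0.900, a5=0.206, a0=2.593; τ=−ln(0.0103)/2.593=1.765 → t=3.181 > T=2.33: stop.
Z first becomes ≥ 4 when it reaches 5 at the event at t=1.416.

Threshold first reached at t = 1.416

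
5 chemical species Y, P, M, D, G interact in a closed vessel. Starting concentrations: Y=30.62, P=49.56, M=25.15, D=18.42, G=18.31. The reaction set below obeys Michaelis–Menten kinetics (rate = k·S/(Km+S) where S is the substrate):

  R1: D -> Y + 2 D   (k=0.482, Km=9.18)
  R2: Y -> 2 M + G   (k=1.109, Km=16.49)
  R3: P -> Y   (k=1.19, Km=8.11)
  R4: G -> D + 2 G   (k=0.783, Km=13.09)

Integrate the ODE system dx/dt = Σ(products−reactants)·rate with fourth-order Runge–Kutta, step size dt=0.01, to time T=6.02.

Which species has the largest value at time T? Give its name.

RK4 with dt=0.01: 602 steps to T=6.02. Trajectory (selected grid times):
t=0.00: Y=30.62 P=49.56 M=25.15 D=18.42 G=18.31
t=0.67: Y=31.04 P=48.88 M=26.12 D=18.95 G=19.10
t=1.34: Y=31.45 P=48.19 M=27.09 D=19.48 G=19.90
t=2.01: Y=31.87 P=47.51 M=28.07 D=20.02 G=20.71
t=2.68: Y=32.28 P=46.83 M=29.05 D=20.56 G=21.53
t=3.34: Y=32.68 P=46.16 M=30.02 D=21.11 G=22.33
t=4.01: Y=33.09 P=45.48 M=31.01 D=21.67 G=23.16
t=4.68: Y=33.50 P=44.81 M=32.00 D=22.23 G=24.00
t=5.35: Y=33.90 P=44.13 M=33.00 D=22.80 G=24.84
t=6.02: Y=34.30 P=43.46 M=34.00 D=23.38 G=25.68
At T=6.02: Y=34.30 P=43.46 M=34.00 D=23.38 G=25.68; the largest is P.

Dominant species at T: P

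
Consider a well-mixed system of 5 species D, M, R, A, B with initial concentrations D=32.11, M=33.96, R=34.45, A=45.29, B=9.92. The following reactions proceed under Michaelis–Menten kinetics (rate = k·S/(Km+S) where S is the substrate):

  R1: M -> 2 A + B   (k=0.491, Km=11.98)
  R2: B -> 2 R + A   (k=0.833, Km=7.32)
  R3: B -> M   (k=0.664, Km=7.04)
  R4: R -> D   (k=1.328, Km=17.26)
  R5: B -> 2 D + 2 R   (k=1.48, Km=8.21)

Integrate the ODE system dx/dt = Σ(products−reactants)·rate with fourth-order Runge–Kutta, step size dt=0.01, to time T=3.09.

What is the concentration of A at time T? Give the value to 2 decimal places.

RK4 with dt=0.01: 309 steps to T=3.09. Trajectory (selected grid times):
t=0.00: D=32.11 M=33.96 R=34.45 A=45.29 B=9.92
t=0.34: D=32.96 M=33.97 R=35.02 A=45.70 B=9.48
t=0.69: D=33.82 M=33.97 R=35.58 A=46.12 B=9.04
t=1.03: D=34.64 M=33.97 R=36.10 A=46.52 B=8.62
t=1.37: D=35.46 M=33.97 R=36.61 A=46.92 B=8.21
t=1.72: D=36.29 M=33.97 R=37.11 A=47.32 B=7.81
t=2.06: D=37.08 M=33.96 R=37.57 A=47.71 B=7.43
t=2.40: D=37.86 M=33.96 R=38.02 A=48.10 B=7.06
t=2.75: D=38.65 M=33.94 R=38.45 A=48.50 B=6.70
t=3.09: D=39.41 M=33.93 R=38.85 A=48.88 B=6.35
Read off A at T=3.09: 48.88

A at T = 48.88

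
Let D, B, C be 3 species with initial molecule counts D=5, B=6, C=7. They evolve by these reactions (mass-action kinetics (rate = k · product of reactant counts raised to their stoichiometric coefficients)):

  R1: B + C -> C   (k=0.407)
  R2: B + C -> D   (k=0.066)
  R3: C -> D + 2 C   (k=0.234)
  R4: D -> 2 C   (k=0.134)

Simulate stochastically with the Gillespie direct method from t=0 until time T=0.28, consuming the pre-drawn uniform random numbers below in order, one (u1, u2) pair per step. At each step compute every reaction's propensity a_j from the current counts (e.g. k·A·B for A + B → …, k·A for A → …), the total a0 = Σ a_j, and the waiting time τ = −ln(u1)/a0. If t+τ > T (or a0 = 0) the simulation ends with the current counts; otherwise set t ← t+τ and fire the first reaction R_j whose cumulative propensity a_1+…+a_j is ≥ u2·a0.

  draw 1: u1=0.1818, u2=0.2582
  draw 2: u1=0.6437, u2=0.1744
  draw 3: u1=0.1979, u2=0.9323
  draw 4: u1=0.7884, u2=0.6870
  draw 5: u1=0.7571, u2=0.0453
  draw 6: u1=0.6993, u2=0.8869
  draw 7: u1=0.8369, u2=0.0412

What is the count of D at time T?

t=0.000: D=5 B=6 C=7
Draw 1: a1=17.094, a2=2.772, a3=1.638, a4=0.670, a0=22.174; τ=−ln(0.1818)/22.174=0.077 → t=0.077; u2·a0=0.2582·22.174=5.725 ≤ a1=17.094 → R1 fires; D=5 B=5 C=7
Draw 2: a1=14.245, a2=2.310, a3=1.638, a4=0.670, a0=18.863; τ=−ln(0.6437)/18.863=0.023 → t=0.100; u2·a0=0.1744·18.863=3.290 ≤ a1=14.245 → R1 fires; D=5 B=4 C=7
Draw 3: a1=11.396, a2=1.848, a3=1.638, a4=0.670, a0=15.552; τ=−ln(0.1979)/15.552=0.104 → t=0.204; u2·a0=0.9323·15.552=14.499; a1+a2=13.244 < 14.499 ≤ a1+…+a3=14.882 → R3 fires; D=6 B=4 C=8
Draw 4: a1=13.024, a2=2.112, a3=1.872, a4=0.804, a0=17.812; τ=−ln(0.7884)/17.812=0.013 → t=0.218; u2·a0=0.6870·17.812=12.237 ≤ a1=13.024 → R1 fires; D=6 B=3 C=8
Draw 5: a1=9.768, a2=1.584, a3=1.872, a4=0.804, a0=14.028; τ=−ln(0.7571)/14.028=0.020 → t=0.238; u2·a0=0.0453·14.028=0.635 ≤ a1=9.768 → R1 fires; D=6 B=2 C=8
Draw 6: a1=6.512, a2=1.056, a3=1.872, a4=0.804, a0=10.244; τ=−ln(0.6993)/10.244=0.035 → t=0.273; u2·a0=0.8869·10.244=9.085; a1+a2=7.568 < 9.085 ≤ a1+…+a3=9.440 → R3 fires; D=7 B=2 C=9
Draw 7: a1=7.326, a2=1.188, a3=2.106, a4=0.938, a0=11.558; τ=−ln(0.8369)/11.558=0.015 → t=0.288 > T=0.28: stop.
Read off D at T=0.28: 7

D at T = 7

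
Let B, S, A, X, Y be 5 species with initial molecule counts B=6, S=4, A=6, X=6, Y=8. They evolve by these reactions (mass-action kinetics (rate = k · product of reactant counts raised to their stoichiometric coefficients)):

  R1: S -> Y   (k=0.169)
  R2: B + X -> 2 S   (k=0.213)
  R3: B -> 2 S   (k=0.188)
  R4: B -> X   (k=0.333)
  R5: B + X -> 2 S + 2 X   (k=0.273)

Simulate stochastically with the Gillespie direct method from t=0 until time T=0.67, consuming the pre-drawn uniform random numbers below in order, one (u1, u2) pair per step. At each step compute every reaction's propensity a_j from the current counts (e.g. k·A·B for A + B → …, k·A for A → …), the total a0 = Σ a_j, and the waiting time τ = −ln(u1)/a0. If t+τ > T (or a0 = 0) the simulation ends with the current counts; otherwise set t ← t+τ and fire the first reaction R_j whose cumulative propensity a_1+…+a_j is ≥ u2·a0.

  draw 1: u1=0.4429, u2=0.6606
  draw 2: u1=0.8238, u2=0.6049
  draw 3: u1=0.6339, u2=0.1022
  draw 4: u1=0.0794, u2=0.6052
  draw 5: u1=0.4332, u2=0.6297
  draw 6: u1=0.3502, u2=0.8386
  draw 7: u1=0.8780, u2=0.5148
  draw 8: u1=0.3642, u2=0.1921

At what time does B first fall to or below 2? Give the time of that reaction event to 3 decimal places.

Threshold first reached at t = 0.260

t=0.000: B=6 S=4 A=6 X=6 Y=8
Draw 1: a1=0.676, a2=7.668, a3=1.128, a4=1.998, a5=9.828, a0=21.298; τ=−ln(0.4429)/21.298=0.038 → t=0.038; u2·a0=0.6606·21.298=14.069; a1+…+a4=11.470 < 14.069 ≤ a1+…+a5=21.298 → R5 fires; B=5 S=6 A=6 X=7 Y=8
Draw 2: a1=1.014, a2=7.455, a3=0.940, a4=1.665, a5=9.555, a0=20.629; τ=−ln(0.8238)/20.629=0.009 → t=0.048; u2·a0=0.6049·20.629=12.478; a1+…+a4=11.074 < 12.478 ≤ a1+…+a5=20.629 → R5 fires; B=4 S=8 A=6 X=8 Y=8
Draw 3: a1=1.352, a2=6.816, a3=0.752, a4=1.332, a5=8.736, a0=18.988; τ=−ln(0.6339)/18.988=0.024 → t=0.072; u2·a0=0.1022·18.988=1.941; a1=1.352 < 1.941 ≤ a1+a2=8.168 → R2 fires; B=3 S=10 A=6 X=7 Y=8
Draw 4: a1=1.690, a2=4.473, a3=0.564, a4=0.999, a5=5.733, a0=13.459; τ=−ln(0.0794)/13.459=0.188 → t=0.260; u2·a0=0.6052·13.459=8.145; a1+…+a4=7.726 < 8.145 ≤ a1+…+a5=13.459 → R5 fires; B=2 S=12 A=6 X=8 Y=8
Draw 5: a1=2.028, a2=3.408, a3=0.376, a4=0.666, a5=4.368, a0=10.846; τ=−ln(0.4332)/10.846=0.077 → t=0.337; u2·a0=0.6297·10.846=6.830; a1+…+a4=6.478 < 6.830 ≤ a1+…+a5=10.846 → R5 fires; B=1 S=14 A=6 X=9 Y=8
Draw 6: a1=2.366, a2=1.917, a3=0.188, a4=0.333, a5=2.457, a0=7.261; τ=−ln(0.3502)/7.261=0.145 → t=0.481; u2·a0=0.8386·7.261=6.089; a1+…+a4=4.804 < 6.089 ≤ a1+…+a5=7.261 → R5 fires; B=0 S=16 A=6 X=10 Y=8
Draw 7: a1=2.704, a2=0.000, a3=0.000, a4=0.000, a5=0.000, a0=2.704; τ=−ln(0.8780)/2.704=0.048 → t=0.530; u2·a0=0.5148·2.704=1.392 ≤ a1=2.704 → R1 fires; B=0 S=15 A=6 X=10 Y=9
Draw 8: a1=2.535, a2=0.000, a3=0.000, a4=0.000, a5=0.000, a0=2.535; τ=−ln(0.3642)/2.535=0.398 → t=0.928 > T=0.67: stop.
B first becomes ≤ 2 when it reaches 2 at the event at t=0.260.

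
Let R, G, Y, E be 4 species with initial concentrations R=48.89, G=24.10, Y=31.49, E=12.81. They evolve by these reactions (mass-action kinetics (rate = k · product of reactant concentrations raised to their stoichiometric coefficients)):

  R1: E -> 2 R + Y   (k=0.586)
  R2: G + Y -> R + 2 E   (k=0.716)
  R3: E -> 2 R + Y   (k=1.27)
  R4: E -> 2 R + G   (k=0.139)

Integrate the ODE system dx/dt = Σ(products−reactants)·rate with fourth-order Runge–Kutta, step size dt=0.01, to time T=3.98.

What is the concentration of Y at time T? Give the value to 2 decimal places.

RK4 with dt=0.01: 398 steps to T=3.98. Trajectory (selected grid times):
t=0.00: R=48.89 G=24.10 Y=31.49 E=12.81
t=0.44: R=143.38 G=0.20 Y=36.94 E=31.26
t=0.88: R=183.64 G=0.06 Y=53.48 E=14.86
t=1.33: R=202.96 G=0.02 Y=61.47 E=6.91
t=1.77: R=211.80 G=0.01 Y=65.13 E=3.26
t=2.21: R=215.98 G=0.00 Y=66.86 E=1.54
t=2.65: R=217.95 G=0.00 Y=67.67 E=0.73
t=3.10: R=218.89 G=0.00 Y=68.06 E=0.34
t=3.54: R=219.32 G=0.00 Y=68.24 E=0.16
t=3.98: R=219.52 G=0.00 Y=68.32 E=0.08
Read off Y at T=3.98: 68.32

Y at T = 68.32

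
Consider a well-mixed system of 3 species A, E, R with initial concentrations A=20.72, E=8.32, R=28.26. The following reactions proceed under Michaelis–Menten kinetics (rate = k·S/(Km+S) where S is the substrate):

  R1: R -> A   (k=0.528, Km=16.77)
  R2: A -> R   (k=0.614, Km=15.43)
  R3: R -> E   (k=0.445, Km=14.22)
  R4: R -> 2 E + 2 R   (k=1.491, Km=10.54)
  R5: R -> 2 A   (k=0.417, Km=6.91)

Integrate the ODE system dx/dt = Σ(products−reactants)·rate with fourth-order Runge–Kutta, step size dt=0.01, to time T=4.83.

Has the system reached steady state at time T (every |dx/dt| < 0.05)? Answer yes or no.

Steady state at T: no

RK4 with dt=0.01: 483 steps to T=4.83. Trajectory (selected grid times):
t=0.00: A=20.72 E=8.32 R=28.26
t=0.54: A=21.07 E=9.65 R=28.52
t=1.07: A=21.41 E=10.97 R=28.77
t=1.61: A=21.77 E=12.31 R=29.03
t=2.15: A=22.12 E=13.65 R=29.29
t=2.68: A=22.46 E=14.98 R=29.55
t=3.22: A=22.81 E=16.33 R=29.81
t=3.76: A=23.16 E=17.68 R=30.08
t=4.29: A=23.50 E=19.01 R=30.34
t=4.83: A=23.85 E=20.37 R=30.61
Rates at T: R1=0.3411, R2=0.3728, R3=0.3038, R4=1.1091, R5=0.3402
dx/dt at T (Σ net stoichiometry × rate): A=+0.6487, E=+2.5220, R=+0.4968
Largest |dx/dt| is |+2.5220| (E) ≥ 0.05 → not steady.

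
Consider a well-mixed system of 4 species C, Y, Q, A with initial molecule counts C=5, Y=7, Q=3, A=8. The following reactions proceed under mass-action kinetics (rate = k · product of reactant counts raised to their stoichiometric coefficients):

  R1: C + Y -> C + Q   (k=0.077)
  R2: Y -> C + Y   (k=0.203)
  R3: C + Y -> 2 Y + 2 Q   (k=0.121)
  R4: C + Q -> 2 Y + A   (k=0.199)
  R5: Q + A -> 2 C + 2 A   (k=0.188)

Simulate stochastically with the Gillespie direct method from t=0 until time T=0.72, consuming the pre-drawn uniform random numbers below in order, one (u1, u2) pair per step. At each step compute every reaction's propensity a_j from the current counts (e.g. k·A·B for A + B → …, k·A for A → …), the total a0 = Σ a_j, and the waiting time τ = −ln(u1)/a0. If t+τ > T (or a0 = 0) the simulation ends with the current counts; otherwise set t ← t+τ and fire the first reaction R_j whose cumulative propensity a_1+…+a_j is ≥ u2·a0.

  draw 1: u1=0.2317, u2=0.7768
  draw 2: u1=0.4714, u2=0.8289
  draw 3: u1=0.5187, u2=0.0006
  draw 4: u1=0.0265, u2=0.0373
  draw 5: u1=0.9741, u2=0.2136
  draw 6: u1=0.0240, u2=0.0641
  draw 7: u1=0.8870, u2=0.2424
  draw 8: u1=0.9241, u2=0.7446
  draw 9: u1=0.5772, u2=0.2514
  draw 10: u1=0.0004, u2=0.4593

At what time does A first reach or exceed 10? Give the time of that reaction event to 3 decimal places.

t=0.000: C=5 Y=7 Q=3 A=8
Draw 1: a1=2.695, a2=1.421, a3=4.235, a4=2.985, a5=4.512, a0=15.848; τ=−ln(0.2317)/15.848=0.092 → t=0.092; u2·a0=0.7768·15.848=12.311; a1+…+a4=11.336 < 12.311 ≤ a1+…+a5=15.848 → R5 fires; C=7 Y=7 Q=2 A=9
Draw 2: a1=3.773, a2=1.421, a3=5.929, a4=2.786, a5=3.384, a0=17.293; τ=−ln(0.4714)/17.293=0.043 → t=0.136; u2·a0=0.8289·17.293=14.334; a1+…+a4=13.909 < 14.334 ≤ a1+…+a5=17.293 → R5 fires; C=9 Y=7 Q=1 A=10
Draw 3: a1=4.851, a2=1.421, a3=7.623, a4=1.791, a5=1.880, a0=17.566; τ=−ln(0.5187)/17.566=0.037 → t=0.173; u2·a0=0.0006·17.566=0.011 ≤ a1=4.851 → R1 fires; C=9 Y=6 Q=2 A=10
Draw 4: a1=4.158, a2=1.218, a3=6.534, a4=3.582, a5=3.760, a0=19.252; τ=−ln(0.0265)/19.252=0.189 → t=0.362; u2·a0=0.0373·19.252=0.718 ≤ a1=4.158 → R1 fires; C=9 Y=5 Q=3 A=10
Draw 5: a1=3.465, a2=1.015, a3=5.445, a4=5.373, a5=5.640, a0=20.938; τ=−ln(0.9741)/20.938=0.001 → t=0.363; u2·a0=0.2136·20.938=4.472; a1=3.465 < 4.472 ≤ a1+a2=4.480 → R2 fires; C=10 Y=5 Q=3 A=10
Draw 6: a1=3.850, a2=1.015, a3=6.050, a4=5.970, a5=5.640, a0=22.525; τ=−ln(0.0240)/22.525=0.166 → t=0.529; u2·a0=0.0641·22.525=1.444 ≤ a1=3.850 → R1 fires; C=10 Y=4 Q=4 A=10
Draw 7: a1=3.080, a2=0.812, a3=4.840, a4=7.960, a5=7.520, a0=24.212; τ=−ln(0.8870)/24.212=0.005 → t=0.533; u2·a0=0.2424·24.212=5.869; a1+a2=3.892 < 5.869 ≤ a1+…+a3=8.732 → R3 fires; C=9 Y=5 Q=6 A=10
Draw 8: a1=3.465, a2=1.015, a3=5.445, a4=10.746, a5=11.280, a0=31.951; τ=−ln(0.9241)/31.951=0.002 → t=0.536; u2·a0=0.7446·31.951=23.791; a1+…+a4=20.671 < 23.791 ≤ a1+…+a5=31.951 → R5 fires; C=11 Y=5 Q=5 A=11
Draw 9: a1=4.235, a2=1.015, a3=6.655, a4=10.945, a5=10.340, a0=33.190; τ=−ln(0.5772)/33.190=0.017 → t=0.553; u2·a0=0.2514·33.190=8.344; a1+a2=5.250 < 8.344 ≤ a1+…+a3=11.905 → R3 fires; C=10 Y=6 Q=7 A=11
Draw 10: a1=4.620, a2=1.218, a3=7.260, a4=13.930, a5=14.476, a0=41.504; τ=−ln(0.0004)/41.504=0.189 → t=0.741 > T=0.72: stop.
A first becomes ≥ 10 when it reaches 10 at the event at t=0.136.

Threshold first reached at t = 0.136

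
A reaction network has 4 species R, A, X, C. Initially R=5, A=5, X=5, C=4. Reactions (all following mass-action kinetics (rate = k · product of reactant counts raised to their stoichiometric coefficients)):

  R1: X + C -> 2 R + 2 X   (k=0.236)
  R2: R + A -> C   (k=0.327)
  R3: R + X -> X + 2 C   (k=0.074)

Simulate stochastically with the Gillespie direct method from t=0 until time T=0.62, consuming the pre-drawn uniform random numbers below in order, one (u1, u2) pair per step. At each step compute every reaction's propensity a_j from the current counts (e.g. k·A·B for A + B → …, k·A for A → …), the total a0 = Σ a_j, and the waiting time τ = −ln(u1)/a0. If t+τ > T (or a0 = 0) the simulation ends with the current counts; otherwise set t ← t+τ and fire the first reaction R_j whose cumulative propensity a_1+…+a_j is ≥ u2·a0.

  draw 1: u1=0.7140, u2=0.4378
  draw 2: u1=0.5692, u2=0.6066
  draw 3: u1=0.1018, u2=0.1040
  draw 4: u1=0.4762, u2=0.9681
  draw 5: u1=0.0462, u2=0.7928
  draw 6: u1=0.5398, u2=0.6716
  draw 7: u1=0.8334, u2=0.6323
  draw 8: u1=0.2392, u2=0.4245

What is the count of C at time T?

C at T = 6

t=0.000: R=5 A=5 X=5 C=4
Draw 1: a1=4.720, a2=8.175, a3=1.850, a0=14.745; τ=−ln(0.7140)/14.745=0.023 → t=0.023; u2·a0=0.4378·14.745=6.455; a1=4.720 < 6.455 ≤ a1+a2=12.895 → R2 fires; R=4 A=4 X=5 C=5
Draw 2: a1=5.900, a2=5.232, a3=1.480, a0=12.612; τ=−ln(0.5692)/12.612=0.045 → t=0.068; u2·a0=0.6066·12.612=7.650; a1=5.900 < 7.650 ≤ a1+a2=11.132 → R2 fires; R=3 A=3 X=5 C=6
Draw 3: a1=7.080, a2=2.943, a3=1.110, a0=11.133; τ=−ln(0.1018)/11.133=0.205 → t=0.273; u2·a0=0.1040·11.133=1.158 ≤ a1=7.080 → R1 fires; R=5 A=3 X=6 C=5
Draw 4: a1=7.080, a2=4.905, a3=2.220, a0=14.205; τ=−ln(0.4762)/14.205=0.052 → t=0.325; u2·a0=0.9681·14.205=13.752; a1+a2=11.985 < 13.752 ≤ a1+…+a3=14.205 → R3 fires; R=4 A=3 X=6 C=7
Draw 5: a1=9.912, a2=3.924, a3=1.776, a0=15.612; τ=−ln(0.0462)/15.612=0.197 → t=0.522; u2·a0=0.7928·15.612=12.377; a1=9.912 < 12.377 ≤ a1+a2=13.836 → R2 fires; R=3 A=2 X=6 C=8
Draw 6: a1=11.328, a2=1.962, a3=1.332, a0=14.622; τ=−ln(0.5398)/14.622=0.042 → t=0.564; u2·a0=0.6716·14.622=9.820 ≤ a1=11.328 → R1 fires; R=5 A=2 X=7 C=7
Draw 7: a1=11.564, a2=3.270, a3=2.590, a0=17.424; τ=−ln(0.8334)/17.424=0.010 → t=0.575; u2·a0=0.6323·17.424=11.017 ≤ a1=11.564 → R1 fires; R=7 A=2 X=8 C=6
Draw 8: a1=11.328, a2=4.578, a3=4.144, a0=20.050; τ=−ln(0.2392)/20.050=0.071 → t=0.646 > T=0.62: stop.
Read off C at T=0.62: 6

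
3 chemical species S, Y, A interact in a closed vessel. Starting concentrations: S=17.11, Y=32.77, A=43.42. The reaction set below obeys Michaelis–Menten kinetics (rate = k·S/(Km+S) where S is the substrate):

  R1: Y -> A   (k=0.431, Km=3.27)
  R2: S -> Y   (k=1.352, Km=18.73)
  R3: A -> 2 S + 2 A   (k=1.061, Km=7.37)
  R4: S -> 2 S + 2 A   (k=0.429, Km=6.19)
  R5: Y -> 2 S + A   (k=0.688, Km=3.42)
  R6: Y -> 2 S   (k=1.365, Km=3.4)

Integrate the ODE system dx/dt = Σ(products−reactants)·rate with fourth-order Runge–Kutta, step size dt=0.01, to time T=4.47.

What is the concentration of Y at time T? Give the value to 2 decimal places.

RK4 with dt=0.01: 447 steps to T=4.47. Trajectory (selected grid times):
t=0.00: S=17.11 Y=32.77 A=43.42
t=0.50: S=19.70 Y=31.98 A=44.70
t=0.99: S=22.23 Y=31.23 A=45.97
t=1.49: S=24.78 Y=30.49 A=47.27
t=1.99: S=27.33 Y=29.76 A=48.58
t=2.48: S=29.81 Y=29.07 A=49.87
t=2.98: S=32.33 Y=28.38 A=51.19
t=3.48: S=34.83 Y=27.71 A=52.52
t=3.97: S=37.28 Y=27.06 A=53.82
t=4.47: S=39.76 Y=26.41 A=55.16
Read off Y at T=4.47: 26.41

Y at T = 26.41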